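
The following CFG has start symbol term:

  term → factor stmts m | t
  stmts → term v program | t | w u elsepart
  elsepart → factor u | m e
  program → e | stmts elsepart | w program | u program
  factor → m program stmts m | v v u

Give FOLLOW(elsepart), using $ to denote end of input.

In stmts → w u elsepart: elsepart is at the end, add FOLLOW(stmts) = { m, v }.
In program → stmts elsepart: elsepart is at the end, add FOLLOW(program) = { m, t, v, w }.
Union: FOLLOW(elsepart) = { m, t, v, w }.

{ m, t, v, w }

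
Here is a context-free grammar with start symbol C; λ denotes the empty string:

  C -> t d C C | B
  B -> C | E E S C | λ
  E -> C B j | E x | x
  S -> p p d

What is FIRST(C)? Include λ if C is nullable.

C -> t d C C contributes {t}.
From C -> B: add FIRST(B) = { j, t, x, λ } (including λ since B is nullable).
Union: FIRST(C) = { j, t, x, λ }.

{ j, t, x, λ }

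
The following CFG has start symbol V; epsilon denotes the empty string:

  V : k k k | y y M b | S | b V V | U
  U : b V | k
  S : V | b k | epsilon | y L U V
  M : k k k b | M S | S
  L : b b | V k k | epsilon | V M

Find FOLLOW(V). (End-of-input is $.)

V is the start symbol, so $ ∈ FOLLOW(V).
In V : b V V: add FIRST(V)\{epsilon} = { b, k, y }.
  Since V is nullable, also add FOLLOW(V) = { $, b, k, y }.
In V : b V V: V is at the end, add FOLLOW(V) = { $, b, k, y }.
In U : b V: V is at the end, add FOLLOW(U) = { $, b, k, y }.
In S : V: V is at the end, add FOLLOW(S) = { $, b, k, y }.
In S : y L U V: V is at the end, add FOLLOW(S) = { $, b, k, y }.
In L : V k k: add FIRST(k k) = { k }.
In L : V M: add FIRST(M)\{epsilon} = { b, k, y }.
  Since M is nullable, also add FOLLOW(L) = { b, k }.
Union: FOLLOW(V) = { $, b, k, y }.

{ $, b, k, y }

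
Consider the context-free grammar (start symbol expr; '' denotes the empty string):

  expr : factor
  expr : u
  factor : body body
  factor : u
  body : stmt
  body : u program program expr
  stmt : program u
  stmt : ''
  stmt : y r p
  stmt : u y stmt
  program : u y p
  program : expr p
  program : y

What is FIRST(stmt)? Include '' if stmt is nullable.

{ p, u, y, '' }

From stmt : program u: add FIRST(program) = { p, u, y }.
stmt : '' contributes ''.
stmt : y r p contributes {y}.
stmt : u y stmt contributes {u}.
Union: FIRST(stmt) = { p, u, y, '' }.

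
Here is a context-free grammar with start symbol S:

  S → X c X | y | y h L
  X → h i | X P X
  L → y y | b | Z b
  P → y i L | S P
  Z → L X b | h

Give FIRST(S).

From S → X c X: add FIRST(X) = { h }.
S → y contributes {y}.
S → y h L contributes {y}.
Union: FIRST(S) = { h, y }.

{ h, y }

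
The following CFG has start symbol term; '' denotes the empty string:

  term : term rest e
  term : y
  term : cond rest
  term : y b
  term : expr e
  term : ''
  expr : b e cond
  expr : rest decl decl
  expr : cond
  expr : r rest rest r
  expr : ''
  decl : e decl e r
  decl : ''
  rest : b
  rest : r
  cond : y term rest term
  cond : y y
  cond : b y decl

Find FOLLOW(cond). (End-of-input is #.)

{ b, e, r }

In term : cond rest: add FIRST(rest) = { b, r }.
In expr : b e cond: cond is at the end, add FOLLOW(expr) = { e }.
In expr : cond: cond is at the end, add FOLLOW(expr) = { e }.
Union: FOLLOW(cond) = { b, e, r }.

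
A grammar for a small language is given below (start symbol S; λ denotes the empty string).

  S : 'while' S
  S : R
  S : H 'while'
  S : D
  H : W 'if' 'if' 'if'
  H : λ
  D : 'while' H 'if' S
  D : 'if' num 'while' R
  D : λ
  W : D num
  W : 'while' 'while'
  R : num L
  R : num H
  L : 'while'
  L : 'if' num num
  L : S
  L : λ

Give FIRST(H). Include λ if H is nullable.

From H : W 'if' 'if' 'if': add FIRST(W) = { 'if', 'while', num }.
H : λ contributes λ.
Union: FIRST(H) = { 'if', 'while', num, λ }.

{ 'if', 'while', num, λ }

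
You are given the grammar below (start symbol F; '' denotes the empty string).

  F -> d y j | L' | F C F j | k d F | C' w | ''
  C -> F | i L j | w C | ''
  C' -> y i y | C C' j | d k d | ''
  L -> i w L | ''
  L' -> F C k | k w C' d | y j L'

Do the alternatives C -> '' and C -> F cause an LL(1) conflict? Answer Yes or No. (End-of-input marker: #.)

Yes

FIRST('') = { '' } and FIRST(F) = { d, i, j, k, w, y, '' }.
Both alternatives are nullable, violating the LL(1) condition.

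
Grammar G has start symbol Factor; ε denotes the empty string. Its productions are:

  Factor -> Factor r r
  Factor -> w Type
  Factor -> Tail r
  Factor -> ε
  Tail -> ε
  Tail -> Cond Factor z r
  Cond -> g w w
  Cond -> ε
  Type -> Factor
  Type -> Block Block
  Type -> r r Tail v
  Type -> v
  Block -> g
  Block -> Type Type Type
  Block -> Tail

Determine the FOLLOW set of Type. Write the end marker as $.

In Factor -> w Type: Type is at the end, add FOLLOW(Factor) = { $, g, r, v, w, z }.
In Block -> Type Type Type: add FIRST(Type Type)\{ε} = { g, r, v, w, z }.
  Since Type Type is nullable, also add FOLLOW(Block) = { $, g, r, v, w, z }.
In Block -> Type Type Type: add FIRST(Type)\{ε} = { g, r, v, w, z }.
  Since Type is nullable, also add FOLLOW(Block) = { $, g, r, v, w, z }.
In Block -> Type Type Type: Type is at the end, add FOLLOW(Block) = { $, g, r, v, w, z }.
Union: FOLLOW(Type) = { $, g, r, v, w, z }.

{ $, g, r, v, w, z }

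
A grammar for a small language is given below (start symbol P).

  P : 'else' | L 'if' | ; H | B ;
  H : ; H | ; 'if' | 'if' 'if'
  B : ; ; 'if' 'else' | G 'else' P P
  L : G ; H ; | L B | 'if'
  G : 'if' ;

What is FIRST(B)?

{ 'if', ; }

B : ; ; 'if' 'else' contributes {;}.
From B : G 'else' P P: add FIRST(G) = { 'if' }.
Union: FIRST(B) = { 'if', ; }.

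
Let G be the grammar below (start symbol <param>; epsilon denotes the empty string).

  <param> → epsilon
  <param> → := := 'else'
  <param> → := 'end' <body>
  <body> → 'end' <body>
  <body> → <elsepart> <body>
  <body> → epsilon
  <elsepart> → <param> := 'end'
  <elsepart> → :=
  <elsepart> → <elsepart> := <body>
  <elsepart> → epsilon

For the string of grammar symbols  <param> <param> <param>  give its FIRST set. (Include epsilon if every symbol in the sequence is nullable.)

Add FIRST(<param>)\{epsilon} = { := }; <param> is nullable, continue.
Add FIRST(<param>)\{epsilon} = { := }; <param> is nullable, continue.
Add FIRST(<param>)\{epsilon} = { := }; <param> is nullable, continue.
Every symbol is nullable, so include epsilon.

{ :=, epsilon }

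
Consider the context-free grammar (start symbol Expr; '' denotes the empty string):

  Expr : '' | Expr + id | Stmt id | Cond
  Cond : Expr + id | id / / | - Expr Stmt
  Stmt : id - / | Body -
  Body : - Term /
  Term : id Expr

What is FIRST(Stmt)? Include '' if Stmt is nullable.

Stmt : id - / contributes {id}.
From Stmt : Body -: add FIRST(Body) = { - }.
Union: FIRST(Stmt) = { -, id }.

{ -, id }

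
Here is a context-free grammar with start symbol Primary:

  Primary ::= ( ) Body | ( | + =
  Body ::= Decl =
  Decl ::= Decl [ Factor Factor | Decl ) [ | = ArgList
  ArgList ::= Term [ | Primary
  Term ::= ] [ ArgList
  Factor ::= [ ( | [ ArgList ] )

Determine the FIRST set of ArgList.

From ArgList ::= Term [: add FIRST(Term) = { ] }.
From ArgList ::= Primary: add FIRST(Primary) = { (, + }.
Union: FIRST(ArgList) = { (, +, ] }.

{ (, +, ] }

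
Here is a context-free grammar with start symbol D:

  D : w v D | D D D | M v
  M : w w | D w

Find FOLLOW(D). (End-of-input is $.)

{ $, w }

D is the start symbol, so $ ∈ FOLLOW(D).
In D : w v D: D is at the end, add FOLLOW(D) = { $, w }.
In D : D D D: add FIRST(D D) = { w }.
In D : D D D: add FIRST(D) = { w }.
In D : D D D: D is at the end, add FOLLOW(D) = { $, w }.
In M : D w: add FIRST(w) = { w }.
Union: FOLLOW(D) = { $, w }.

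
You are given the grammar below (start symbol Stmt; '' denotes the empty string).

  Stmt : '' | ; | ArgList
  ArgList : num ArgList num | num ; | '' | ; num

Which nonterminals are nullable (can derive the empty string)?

{ ArgList, Stmt }

Directly nullable (have an ''-production): Stmt, ArgList.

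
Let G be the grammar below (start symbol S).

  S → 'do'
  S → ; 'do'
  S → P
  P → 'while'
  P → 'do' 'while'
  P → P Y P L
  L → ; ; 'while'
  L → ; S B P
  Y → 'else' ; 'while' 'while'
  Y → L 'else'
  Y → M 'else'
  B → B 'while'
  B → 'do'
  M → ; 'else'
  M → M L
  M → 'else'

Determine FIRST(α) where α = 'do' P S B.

'do' is a terminal; add {'do'} and stop.

{ 'do' }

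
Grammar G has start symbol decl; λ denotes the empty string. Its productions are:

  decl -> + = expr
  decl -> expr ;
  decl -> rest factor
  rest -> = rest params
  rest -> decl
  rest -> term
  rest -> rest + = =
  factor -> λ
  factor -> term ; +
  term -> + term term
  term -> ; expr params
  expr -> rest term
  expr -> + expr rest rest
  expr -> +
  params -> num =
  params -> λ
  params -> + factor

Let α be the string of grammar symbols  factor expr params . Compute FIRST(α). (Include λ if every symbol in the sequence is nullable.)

Add FIRST(factor)\{λ} = { +, ; }; factor is nullable, continue.
Add FIRST(expr) = { +, ;, = }; expr is not nullable, stop.

{ +, ;, = }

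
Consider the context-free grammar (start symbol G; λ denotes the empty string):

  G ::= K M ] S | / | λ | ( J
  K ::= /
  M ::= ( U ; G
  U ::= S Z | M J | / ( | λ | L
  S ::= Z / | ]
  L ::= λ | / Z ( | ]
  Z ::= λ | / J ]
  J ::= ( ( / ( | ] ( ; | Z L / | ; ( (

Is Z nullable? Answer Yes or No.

Yes

Z has an λ-production, so Z ⇒ λ.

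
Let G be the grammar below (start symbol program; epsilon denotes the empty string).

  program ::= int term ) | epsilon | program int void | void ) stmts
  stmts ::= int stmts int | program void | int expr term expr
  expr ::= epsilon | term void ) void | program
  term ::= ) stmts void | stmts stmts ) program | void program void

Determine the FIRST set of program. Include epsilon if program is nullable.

program ::= int term ) contributes {int}.
program ::= epsilon contributes epsilon.
From program ::= program int void: program nullable, take FIRST(program) ∪ {int} = { int, void }.
program ::= void ) stmts contributes {void}.
Union: FIRST(program) = { int, void, epsilon }.

{ int, void, epsilon }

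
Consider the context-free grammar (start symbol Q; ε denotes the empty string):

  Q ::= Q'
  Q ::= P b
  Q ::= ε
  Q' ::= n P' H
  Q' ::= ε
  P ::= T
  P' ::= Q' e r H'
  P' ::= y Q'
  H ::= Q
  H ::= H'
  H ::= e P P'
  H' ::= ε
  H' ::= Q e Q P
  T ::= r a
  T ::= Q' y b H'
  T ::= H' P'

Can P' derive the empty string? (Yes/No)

No

Nullable nonterminals: H, H', Q, Q'.
No production of P' has an RHS whose symbols are all nullable, so P' is not nullable.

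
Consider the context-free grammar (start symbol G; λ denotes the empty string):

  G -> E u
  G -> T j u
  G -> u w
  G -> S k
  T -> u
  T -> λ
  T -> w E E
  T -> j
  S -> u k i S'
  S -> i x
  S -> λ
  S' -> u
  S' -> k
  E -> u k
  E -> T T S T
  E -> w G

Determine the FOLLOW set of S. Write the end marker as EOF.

{ i, j, k, u, w }

In G -> S k: add FIRST(k) = { k }.
In E -> T T S T: add FIRST(T)\{λ} = { j, u, w }.
  Since T is nullable, also add FOLLOW(E) = { i, j, u, w }.
Union: FOLLOW(S) = { i, j, k, u, w }.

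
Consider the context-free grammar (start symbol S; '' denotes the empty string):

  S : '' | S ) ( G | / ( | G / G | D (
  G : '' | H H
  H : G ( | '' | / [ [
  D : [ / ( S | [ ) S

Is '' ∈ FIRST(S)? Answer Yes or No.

Yes

S has an ''-production, so S ⇒ ''.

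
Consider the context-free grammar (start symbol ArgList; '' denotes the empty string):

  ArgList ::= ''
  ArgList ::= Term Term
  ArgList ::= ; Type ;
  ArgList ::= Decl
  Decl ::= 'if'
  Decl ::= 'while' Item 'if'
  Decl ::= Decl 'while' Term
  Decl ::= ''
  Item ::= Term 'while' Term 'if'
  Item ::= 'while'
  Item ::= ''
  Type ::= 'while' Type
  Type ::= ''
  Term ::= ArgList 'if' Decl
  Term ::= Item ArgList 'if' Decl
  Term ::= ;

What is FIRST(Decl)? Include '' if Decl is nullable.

Decl ::= 'if' contributes {'if'}.
Decl ::= 'while' Item 'if' contributes {'while'}.
From Decl ::= Decl 'while' Term: Decl nullable, take FIRST(Decl) ∪ {'while'} = { 'if', 'while' }.
Decl ::= '' contributes ''.
Union: FIRST(Decl) = { 'if', 'while', '' }.

{ 'if', 'while', '' }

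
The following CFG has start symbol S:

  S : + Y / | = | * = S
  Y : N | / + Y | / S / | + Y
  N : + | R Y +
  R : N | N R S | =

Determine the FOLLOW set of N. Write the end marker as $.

In Y : N: N is at the end, add FOLLOW(Y) = { +, / }.
In R : N: N is at the end, add FOLLOW(R) = { *, +, /, = }.
In R : N R S: add FIRST(R S) = { +, = }.
Union: FOLLOW(N) = { *, +, /, = }.

{ *, +, /, = }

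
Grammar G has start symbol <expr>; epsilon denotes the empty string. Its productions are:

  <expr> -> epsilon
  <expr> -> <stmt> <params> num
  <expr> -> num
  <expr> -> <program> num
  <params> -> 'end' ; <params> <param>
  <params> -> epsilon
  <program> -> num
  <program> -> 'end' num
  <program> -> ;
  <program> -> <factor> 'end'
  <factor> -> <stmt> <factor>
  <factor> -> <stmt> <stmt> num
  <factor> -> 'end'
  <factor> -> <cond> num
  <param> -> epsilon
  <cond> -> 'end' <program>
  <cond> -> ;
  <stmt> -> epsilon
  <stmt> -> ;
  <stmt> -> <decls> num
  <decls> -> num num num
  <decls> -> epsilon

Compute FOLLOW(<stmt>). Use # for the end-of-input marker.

{ 'end', ;, num }

In <expr> -> <stmt> <params> num: add FIRST(<params> num) = { 'end', num }.
In <factor> -> <stmt> <factor>: add FIRST(<factor>) = { 'end', ;, num }.
In <factor> -> <stmt> <stmt> num: add FIRST(<stmt> num) = { ;, num }.
In <factor> -> <stmt> <stmt> num: add FIRST(num) = { num }.
Union: FOLLOW(<stmt>) = { 'end', ;, num }.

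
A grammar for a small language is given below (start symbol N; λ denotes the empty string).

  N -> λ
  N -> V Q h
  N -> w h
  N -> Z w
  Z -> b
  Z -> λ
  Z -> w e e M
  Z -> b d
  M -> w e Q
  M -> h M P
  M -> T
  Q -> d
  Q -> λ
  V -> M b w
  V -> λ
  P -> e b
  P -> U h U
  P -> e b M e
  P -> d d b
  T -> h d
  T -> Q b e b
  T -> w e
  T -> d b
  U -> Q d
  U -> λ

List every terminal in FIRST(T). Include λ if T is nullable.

{ b, d, h, w }

T -> h d contributes {h}.
From T -> Q b e b: Q nullable, take FIRST(Q) ∪ {b} = { b, d }.
T -> w e contributes {w}.
T -> d b contributes {d}.
Union: FIRST(T) = { b, d, h, w }.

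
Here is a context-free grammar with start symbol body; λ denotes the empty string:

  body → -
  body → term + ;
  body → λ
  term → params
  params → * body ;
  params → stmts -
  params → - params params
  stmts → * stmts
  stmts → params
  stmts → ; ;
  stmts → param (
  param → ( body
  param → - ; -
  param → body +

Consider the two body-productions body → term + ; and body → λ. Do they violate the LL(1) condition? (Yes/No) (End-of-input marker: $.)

Yes

FIRST(term + ;) = { (, *, +, -, ; } and FIRST(λ) = { λ }.
The second alternative is nullable and FOLLOW(body) = { $, (, +, ; } shares ( with FIRST of the first — conflict.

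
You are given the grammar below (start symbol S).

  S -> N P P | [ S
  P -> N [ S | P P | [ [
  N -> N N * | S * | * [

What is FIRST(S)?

{ *, [ }

From S -> N P P: add FIRST(N) = { *, [ }.
S -> [ S contributes {[}.
Union: FIRST(S) = { *, [ }.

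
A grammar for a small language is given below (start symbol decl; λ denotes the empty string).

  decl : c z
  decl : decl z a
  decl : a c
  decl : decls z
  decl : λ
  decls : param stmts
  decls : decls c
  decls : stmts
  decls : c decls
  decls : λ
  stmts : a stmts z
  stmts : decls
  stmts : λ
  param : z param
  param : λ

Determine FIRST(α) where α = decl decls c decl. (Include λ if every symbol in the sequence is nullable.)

Add FIRST(decl)\{λ} = { a, c, z }; decl is nullable, continue.
Add FIRST(decls)\{λ} = { a, c, z }; decls is nullable, continue.
c is a terminal; add {c} and stop.

{ a, c, z }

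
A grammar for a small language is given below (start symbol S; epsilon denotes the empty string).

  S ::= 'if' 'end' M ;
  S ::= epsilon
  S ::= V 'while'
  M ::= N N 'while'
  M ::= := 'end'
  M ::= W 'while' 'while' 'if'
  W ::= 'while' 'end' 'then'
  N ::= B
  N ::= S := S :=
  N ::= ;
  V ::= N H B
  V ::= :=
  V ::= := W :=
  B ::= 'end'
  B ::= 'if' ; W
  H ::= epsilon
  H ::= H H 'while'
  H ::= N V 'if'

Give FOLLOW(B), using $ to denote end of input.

In N ::= B: B is at the end, add FOLLOW(N) = { 'end', 'if', 'while', :=, ; }.
In V ::= N H B: B is at the end, add FOLLOW(V) = { 'if', 'while' }.
Union: FOLLOW(B) = { 'end', 'if', 'while', :=, ; }.

{ 'end', 'if', 'while', :=, ; }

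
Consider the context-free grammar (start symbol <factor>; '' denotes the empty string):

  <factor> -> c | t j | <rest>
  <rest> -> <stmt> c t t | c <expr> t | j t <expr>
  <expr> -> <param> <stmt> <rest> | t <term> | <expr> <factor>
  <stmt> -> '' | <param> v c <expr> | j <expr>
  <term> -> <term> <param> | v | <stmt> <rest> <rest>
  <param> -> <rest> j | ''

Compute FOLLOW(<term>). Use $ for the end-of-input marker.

{ $, c, j, t, v }

In <expr> -> t <term>: <term> is at the end, add FOLLOW(<expr>) = { $, c, j, t, v }.
In <term> -> <term> <param>: add FIRST(<param>)\{''} = { c, j, v }.
  Since <param> is nullable, also add FOLLOW(<term>) = { $, c, j, t, v }.
Union: FOLLOW(<term>) = { $, c, j, t, v }.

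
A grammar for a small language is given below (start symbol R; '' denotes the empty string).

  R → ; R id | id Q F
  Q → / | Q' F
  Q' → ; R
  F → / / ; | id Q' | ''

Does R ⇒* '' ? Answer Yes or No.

Nullable nonterminals: F.
No production of R has an RHS whose symbols are all nullable, so R is not nullable.

No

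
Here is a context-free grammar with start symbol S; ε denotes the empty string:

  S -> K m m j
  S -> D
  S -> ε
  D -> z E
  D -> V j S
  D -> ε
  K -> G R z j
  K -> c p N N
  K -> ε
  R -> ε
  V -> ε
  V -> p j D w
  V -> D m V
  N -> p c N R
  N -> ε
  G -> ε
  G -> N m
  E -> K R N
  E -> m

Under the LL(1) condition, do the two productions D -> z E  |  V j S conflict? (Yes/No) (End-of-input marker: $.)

FIRST(z E) = { z } and FIRST(V j S) = { j, m, p, z }.
Both contain z, so the two alternatives are not disjoint — LL(1) conflict.

Yes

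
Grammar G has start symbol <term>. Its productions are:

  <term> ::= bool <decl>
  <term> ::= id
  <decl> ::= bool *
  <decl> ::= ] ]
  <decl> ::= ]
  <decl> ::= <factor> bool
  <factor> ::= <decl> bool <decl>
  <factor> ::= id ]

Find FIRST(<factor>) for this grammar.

{ ], bool, id }

From <factor> ::= <decl> bool <decl>: add FIRST(<decl>) = { ], bool, id }.
<factor> ::= id ] contributes {id}.
Union: FIRST(<factor>) = { ], bool, id }.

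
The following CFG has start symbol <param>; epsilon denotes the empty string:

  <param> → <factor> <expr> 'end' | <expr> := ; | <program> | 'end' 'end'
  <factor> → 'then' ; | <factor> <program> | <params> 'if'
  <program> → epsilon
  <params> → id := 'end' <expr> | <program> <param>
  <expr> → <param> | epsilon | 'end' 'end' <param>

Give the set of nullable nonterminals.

{ <expr>, <param>, <params>, <program> }

Directly nullable (have an epsilon-production): <program>, <expr>.
<param> → <program> with every symbol nullable, so <param> is nullable.
<params> → <program> <param> with every symbol nullable, so <params> is nullable.
No other nonterminal has a production whose RHS symbols are all nullable.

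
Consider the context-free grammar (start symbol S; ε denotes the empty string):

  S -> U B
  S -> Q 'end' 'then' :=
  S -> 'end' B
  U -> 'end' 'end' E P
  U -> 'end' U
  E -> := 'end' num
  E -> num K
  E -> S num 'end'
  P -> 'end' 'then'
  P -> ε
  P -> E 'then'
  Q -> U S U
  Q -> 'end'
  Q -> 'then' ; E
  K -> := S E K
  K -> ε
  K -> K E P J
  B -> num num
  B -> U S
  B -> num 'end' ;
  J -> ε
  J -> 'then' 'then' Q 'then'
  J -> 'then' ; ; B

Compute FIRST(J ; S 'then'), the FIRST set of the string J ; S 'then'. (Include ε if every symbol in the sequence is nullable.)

Add FIRST(J)\{ε} = { 'then' }; J is nullable, continue.
; is a terminal; add {;} and stop.

{ 'then', ; }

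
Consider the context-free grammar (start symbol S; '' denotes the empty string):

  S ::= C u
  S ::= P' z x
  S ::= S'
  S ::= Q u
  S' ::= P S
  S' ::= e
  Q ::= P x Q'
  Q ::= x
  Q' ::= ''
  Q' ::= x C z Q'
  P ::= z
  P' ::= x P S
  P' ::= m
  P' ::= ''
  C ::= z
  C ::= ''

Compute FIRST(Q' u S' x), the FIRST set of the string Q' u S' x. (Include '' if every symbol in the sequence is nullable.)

{ u, x }

Add FIRST(Q')\{''} = { x }; Q' is nullable, continue.
u is a terminal; add {u} and stop.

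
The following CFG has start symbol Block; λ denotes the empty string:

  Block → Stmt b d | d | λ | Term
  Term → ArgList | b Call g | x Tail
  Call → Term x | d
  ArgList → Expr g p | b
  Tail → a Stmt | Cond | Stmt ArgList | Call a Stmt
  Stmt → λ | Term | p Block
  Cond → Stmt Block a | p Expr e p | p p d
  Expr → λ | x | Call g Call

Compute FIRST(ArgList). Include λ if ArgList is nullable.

{ b, d, g, x }

From ArgList → Expr g p: Expr nullable, take FIRST(Expr) ∪ {g} = { b, d, g, x }.
ArgList → b contributes {b}.
Union: FIRST(ArgList) = { b, d, g, x }.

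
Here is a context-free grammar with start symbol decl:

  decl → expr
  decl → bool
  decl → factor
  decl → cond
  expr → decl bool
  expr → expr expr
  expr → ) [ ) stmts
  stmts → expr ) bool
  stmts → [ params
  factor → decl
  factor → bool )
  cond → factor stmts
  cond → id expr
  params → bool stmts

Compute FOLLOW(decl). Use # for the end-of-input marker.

decl is the start symbol, so # ∈ FOLLOW(decl).
In expr → decl bool: add FIRST(bool) = { bool }.
In factor → decl: decl is at the end, add FOLLOW(factor) = { #, ), [, bool, id }.
Union: FOLLOW(decl) = { #, ), [, bool, id }.

{ #, ), [, bool, id }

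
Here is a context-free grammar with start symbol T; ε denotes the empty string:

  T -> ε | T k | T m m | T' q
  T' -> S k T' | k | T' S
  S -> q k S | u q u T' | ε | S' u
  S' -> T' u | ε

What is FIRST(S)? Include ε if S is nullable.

{ k, q, u, ε }

S -> q k S contributes {q}.
S -> u q u T' contributes {u}.
S -> ε contributes ε.
From S -> S' u: S' nullable, take FIRST(S') ∪ {u} = { k, q, u }.
Union: FIRST(S) = { k, q, u, ε }.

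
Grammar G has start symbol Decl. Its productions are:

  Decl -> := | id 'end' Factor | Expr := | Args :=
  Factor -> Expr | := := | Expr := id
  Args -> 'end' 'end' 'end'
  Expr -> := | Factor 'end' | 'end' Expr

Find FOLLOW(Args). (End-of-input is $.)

In Decl -> Args :=: add FIRST(:=) = { := }.
Union: FOLLOW(Args) = { := }.

{ := }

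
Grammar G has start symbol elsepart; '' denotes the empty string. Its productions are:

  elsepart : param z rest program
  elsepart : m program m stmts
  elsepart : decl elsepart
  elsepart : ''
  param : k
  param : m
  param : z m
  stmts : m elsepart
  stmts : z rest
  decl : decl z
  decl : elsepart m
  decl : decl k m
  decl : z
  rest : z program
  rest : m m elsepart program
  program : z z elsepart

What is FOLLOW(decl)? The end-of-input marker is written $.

In elsepart : decl elsepart: add FIRST(elsepart)\{''} = { k, m, z }.
  Since elsepart is nullable, also add FOLLOW(elsepart) = { $, m, z }.
In decl : decl z: add FIRST(z) = { z }.
In decl : decl k m: add FIRST(k m) = { k }.
Union: FOLLOW(decl) = { $, k, m, z }.

{ $, k, m, z }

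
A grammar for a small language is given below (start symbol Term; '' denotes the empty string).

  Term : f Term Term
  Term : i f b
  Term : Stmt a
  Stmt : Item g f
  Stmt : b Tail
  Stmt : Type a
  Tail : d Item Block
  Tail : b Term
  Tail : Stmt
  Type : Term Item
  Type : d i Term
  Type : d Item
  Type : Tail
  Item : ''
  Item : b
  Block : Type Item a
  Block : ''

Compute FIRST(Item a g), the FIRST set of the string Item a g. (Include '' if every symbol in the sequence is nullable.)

Add FIRST(Item)\{''} = { b }; Item is nullable, continue.
a is a terminal; add {a} and stop.

{ a, b }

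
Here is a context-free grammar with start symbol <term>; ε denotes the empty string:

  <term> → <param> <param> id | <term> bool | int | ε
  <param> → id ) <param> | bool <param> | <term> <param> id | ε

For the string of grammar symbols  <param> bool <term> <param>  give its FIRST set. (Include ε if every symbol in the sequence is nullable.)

{ bool, id, int }

Add FIRST(<param>)\{ε} = { bool, id, int }; <param> is nullable, continue.
bool is a terminal; add {bool} and stop.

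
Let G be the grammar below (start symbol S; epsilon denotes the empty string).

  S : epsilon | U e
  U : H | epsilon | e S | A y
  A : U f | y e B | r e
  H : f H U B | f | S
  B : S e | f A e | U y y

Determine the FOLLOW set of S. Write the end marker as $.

{ $, e, f, r, y }

S is the start symbol, so $ ∈ FOLLOW(S).
In U : e S: S is at the end, add FOLLOW(U) = { e, f, r, y }.
In H : S: S is at the end, add FOLLOW(H) = { e, f, r, y }.
In B : S e: add FIRST(e) = { e }.
Union: FOLLOW(S) = { $, e, f, r, y }.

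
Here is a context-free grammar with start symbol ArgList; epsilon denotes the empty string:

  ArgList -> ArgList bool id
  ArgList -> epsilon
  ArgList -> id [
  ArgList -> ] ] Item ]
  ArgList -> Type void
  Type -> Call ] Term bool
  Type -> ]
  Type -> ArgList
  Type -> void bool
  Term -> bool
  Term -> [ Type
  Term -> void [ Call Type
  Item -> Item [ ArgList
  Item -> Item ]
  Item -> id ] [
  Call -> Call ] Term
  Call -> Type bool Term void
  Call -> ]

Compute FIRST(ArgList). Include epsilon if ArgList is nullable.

{ ], bool, id, void, epsilon }

From ArgList -> ArgList bool id: ArgList nullable, take FIRST(ArgList) ∪ {bool} = { ], bool, id, void }.
ArgList -> epsilon contributes epsilon.
ArgList -> id [ contributes {id}.
ArgList -> ] ] Item ] contributes {]}.
From ArgList -> Type void: Type nullable, take FIRST(Type) ∪ {void} = { ], bool, id, void }.
Union: FIRST(ArgList) = { ], bool, id, void, epsilon }.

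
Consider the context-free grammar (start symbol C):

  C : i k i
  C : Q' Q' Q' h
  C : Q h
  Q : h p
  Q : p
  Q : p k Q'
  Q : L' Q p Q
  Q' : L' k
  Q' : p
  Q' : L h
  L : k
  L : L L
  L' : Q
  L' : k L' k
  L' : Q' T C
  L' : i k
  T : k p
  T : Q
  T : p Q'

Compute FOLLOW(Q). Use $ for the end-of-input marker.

In C : Q h: add FIRST(h) = { h }.
In Q : L' Q p Q: add FIRST(p Q) = { p }.
In Q : L' Q p Q: Q is at the end, add FOLLOW(Q) = { h, i, k, p }.
In L' : Q: Q is at the end, add FOLLOW(L') = { h, i, k, p }.
In T : Q: Q is at the end, add FOLLOW(T) = { h, i, k, p }.
Union: FOLLOW(Q) = { h, i, k, p }.

{ h, i, k, p }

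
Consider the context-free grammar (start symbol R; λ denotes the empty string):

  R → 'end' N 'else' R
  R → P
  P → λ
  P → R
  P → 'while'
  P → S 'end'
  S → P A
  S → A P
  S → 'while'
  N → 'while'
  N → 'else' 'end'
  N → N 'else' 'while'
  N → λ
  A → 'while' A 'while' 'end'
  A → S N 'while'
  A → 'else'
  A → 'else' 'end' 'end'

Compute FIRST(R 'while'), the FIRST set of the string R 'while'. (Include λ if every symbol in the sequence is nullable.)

Add FIRST(R)\{λ} = { 'else', 'end', 'while' }; R is nullable, continue.
'while' is a terminal; add {'while'} and stop.

{ 'else', 'end', 'while' }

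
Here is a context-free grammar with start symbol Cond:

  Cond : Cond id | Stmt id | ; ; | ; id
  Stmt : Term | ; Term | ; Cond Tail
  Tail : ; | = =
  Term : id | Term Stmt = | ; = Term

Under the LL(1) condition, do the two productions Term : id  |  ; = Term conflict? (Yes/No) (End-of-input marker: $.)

No

FIRST(id) = { id } and FIRST(; = Term) = { ; }.
The FIRST sets are disjoint and neither alternative is nullable — no conflict.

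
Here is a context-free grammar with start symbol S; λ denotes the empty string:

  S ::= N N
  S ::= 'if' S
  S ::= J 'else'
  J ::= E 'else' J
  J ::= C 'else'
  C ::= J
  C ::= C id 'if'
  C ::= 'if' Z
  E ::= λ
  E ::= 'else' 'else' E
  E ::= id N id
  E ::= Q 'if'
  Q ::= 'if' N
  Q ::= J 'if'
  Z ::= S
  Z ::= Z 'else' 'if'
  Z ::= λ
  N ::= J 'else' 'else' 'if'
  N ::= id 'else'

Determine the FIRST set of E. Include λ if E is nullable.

E ::= λ contributes λ.
E ::= 'else' 'else' E contributes {'else'}.
E ::= id N id contributes {id}.
From E ::= Q 'if': add FIRST(Q) = { 'else', 'if', id }.
Union: FIRST(E) = { 'else', 'if', id, λ }.

{ 'else', 'if', id, λ }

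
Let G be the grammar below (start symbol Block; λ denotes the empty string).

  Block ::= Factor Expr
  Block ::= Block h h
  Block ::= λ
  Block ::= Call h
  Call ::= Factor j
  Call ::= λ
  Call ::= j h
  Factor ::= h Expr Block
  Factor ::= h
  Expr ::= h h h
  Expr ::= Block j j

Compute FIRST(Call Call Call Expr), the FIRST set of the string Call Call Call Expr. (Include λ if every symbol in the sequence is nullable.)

{ h, j }

Add FIRST(Call)\{λ} = { h, j }; Call is nullable, continue.
Add FIRST(Call)\{λ} = { h, j }; Call is nullable, continue.
Add FIRST(Call)\{λ} = { h, j }; Call is nullable, continue.
Add FIRST(Expr) = { h, j }; Expr is not nullable, stop.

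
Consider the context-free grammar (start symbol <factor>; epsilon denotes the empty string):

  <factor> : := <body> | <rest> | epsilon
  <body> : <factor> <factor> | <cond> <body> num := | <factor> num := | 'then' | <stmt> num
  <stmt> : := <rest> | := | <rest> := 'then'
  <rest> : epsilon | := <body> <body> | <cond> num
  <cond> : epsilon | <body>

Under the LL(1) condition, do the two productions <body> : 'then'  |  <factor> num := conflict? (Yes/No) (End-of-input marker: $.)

Yes

FIRST('then') = { 'then' } and FIRST(<factor> num :=) = { 'then', :=, num }.
Both contain 'then', so the two alternatives are not disjoint — LL(1) conflict.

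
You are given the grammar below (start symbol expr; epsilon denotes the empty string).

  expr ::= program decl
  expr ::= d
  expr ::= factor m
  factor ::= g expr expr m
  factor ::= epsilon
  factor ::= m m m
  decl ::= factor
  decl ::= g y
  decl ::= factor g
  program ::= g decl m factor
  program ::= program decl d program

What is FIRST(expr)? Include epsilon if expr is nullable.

From expr ::= program decl: add FIRST(program) = { g }.
expr ::= d contributes {d}.
From expr ::= factor m: factor nullable, take FIRST(factor) ∪ {m} = { g, m }.
Union: FIRST(expr) = { d, g, m }.

{ d, g, m }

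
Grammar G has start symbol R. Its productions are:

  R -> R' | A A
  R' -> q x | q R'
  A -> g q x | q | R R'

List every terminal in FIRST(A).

{ g, q }

A -> g q x contributes {g}.
A -> q contributes {q}.
From A -> R R': add FIRST(R) = { g, q }.
Union: FIRST(A) = { g, q }.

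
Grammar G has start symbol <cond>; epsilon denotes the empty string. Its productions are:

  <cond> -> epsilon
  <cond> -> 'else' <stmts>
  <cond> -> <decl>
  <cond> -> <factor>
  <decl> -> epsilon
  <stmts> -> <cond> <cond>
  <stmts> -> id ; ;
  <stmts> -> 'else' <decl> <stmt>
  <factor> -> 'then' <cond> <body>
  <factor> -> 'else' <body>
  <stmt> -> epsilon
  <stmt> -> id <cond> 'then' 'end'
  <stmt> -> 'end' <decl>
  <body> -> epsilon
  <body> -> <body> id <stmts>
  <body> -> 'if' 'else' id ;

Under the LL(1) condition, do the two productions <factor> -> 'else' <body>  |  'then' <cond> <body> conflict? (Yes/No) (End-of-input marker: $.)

FIRST('else' <body>) = { 'else' } and FIRST('then' <cond> <body>) = { 'then' }.
The FIRST sets are disjoint and neither alternative is nullable — no conflict.

No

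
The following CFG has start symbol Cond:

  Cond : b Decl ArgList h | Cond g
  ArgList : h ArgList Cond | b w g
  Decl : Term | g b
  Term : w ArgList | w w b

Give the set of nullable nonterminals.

{ } (none)

No nonterminal has an empty production or an RHS whose symbols are all nullable.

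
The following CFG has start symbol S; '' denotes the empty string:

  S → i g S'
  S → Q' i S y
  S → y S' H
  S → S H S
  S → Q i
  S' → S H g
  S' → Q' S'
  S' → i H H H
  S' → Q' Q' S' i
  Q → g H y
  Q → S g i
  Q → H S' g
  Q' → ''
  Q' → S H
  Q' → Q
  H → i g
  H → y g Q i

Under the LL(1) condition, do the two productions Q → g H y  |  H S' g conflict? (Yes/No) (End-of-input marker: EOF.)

FIRST(g H y) = { g } and FIRST(H S' g) = { i, y }.
The FIRST sets are disjoint and neither alternative is nullable — no conflict.

No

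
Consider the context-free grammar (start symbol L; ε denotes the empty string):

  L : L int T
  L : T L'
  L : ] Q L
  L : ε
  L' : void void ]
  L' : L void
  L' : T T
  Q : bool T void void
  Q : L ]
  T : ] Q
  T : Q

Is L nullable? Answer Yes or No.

L has an ε-production, so L ⇒ ε.

Yes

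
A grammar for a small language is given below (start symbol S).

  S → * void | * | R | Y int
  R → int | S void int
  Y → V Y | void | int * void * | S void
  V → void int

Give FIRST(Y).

{ *, int, void }

From Y → V Y: add FIRST(V) = { void }.
Y → void contributes {void}.
Y → int * void * contributes {int}.
From Y → S void: add FIRST(S) = { *, int, void }.
Union: FIRST(Y) = { *, int, void }.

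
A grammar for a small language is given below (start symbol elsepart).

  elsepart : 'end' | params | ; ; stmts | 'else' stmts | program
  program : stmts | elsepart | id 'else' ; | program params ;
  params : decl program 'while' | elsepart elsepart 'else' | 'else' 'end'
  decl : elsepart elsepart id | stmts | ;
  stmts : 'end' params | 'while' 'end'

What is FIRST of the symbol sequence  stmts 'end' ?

Add FIRST(stmts) = { 'end', 'while' }; stmts is not nullable, stop.

{ 'end', 'while' }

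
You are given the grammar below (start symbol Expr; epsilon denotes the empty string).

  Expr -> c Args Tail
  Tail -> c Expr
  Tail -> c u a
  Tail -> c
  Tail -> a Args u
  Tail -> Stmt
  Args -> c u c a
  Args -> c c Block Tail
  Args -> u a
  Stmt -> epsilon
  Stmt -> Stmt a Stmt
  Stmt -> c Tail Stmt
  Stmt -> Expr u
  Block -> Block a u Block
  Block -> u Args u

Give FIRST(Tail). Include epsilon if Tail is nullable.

{ a, c, epsilon }

Tail -> c Expr contributes {c}.
Tail -> c u a contributes {c}.
Tail -> c contributes {c}.
Tail -> a Args u contributes {a}.
From Tail -> Stmt: add FIRST(Stmt) = { a, c, epsilon } (including epsilon since Stmt is nullable).
Union: FIRST(Tail) = { a, c, epsilon }.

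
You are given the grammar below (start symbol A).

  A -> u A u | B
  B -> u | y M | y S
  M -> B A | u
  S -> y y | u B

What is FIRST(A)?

{ u, y }

A -> u A u contributes {u}.
From A -> B: add FIRST(B) = { u, y }.
Union: FIRST(A) = { u, y }.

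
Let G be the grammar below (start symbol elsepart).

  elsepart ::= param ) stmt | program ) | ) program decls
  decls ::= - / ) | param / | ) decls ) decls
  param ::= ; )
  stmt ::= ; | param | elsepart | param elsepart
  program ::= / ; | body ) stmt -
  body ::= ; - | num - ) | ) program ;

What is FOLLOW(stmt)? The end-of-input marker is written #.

{ #, - }

In elsepart ::= param ) stmt: stmt is at the end, add FOLLOW(elsepart) = { #, - }.
In program ::= body ) stmt -: add FIRST(-) = { - }.
Union: FOLLOW(stmt) = { #, - }.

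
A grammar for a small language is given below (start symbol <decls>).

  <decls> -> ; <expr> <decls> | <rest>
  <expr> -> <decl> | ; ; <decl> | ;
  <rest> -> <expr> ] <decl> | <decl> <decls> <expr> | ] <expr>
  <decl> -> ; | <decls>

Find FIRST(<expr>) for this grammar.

{ ;, ] }

From <expr> -> <decl>: add FIRST(<decl>) = { ;, ] }.
<expr> -> ; ; <decl> contributes {;}.
<expr> -> ; contributes {;}.
Union: FIRST(<expr>) = { ;, ] }.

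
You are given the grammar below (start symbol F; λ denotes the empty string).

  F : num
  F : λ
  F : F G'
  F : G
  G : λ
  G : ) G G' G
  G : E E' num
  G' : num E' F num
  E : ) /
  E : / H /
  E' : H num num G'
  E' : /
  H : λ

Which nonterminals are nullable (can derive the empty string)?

{ F, G, H }

Directly nullable (have an λ-production): F, G, H.
No other nonterminal has a production whose RHS symbols are all nullable.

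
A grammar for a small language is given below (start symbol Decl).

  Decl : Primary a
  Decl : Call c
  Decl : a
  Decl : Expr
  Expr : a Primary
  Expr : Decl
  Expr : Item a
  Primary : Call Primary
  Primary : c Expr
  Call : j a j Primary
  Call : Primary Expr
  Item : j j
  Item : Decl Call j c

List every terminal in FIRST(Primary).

{ c, j }

From Primary : Call Primary: add FIRST(Call) = { c, j }.
Primary : c Expr contributes {c}.
Union: FIRST(Primary) = { c, j }.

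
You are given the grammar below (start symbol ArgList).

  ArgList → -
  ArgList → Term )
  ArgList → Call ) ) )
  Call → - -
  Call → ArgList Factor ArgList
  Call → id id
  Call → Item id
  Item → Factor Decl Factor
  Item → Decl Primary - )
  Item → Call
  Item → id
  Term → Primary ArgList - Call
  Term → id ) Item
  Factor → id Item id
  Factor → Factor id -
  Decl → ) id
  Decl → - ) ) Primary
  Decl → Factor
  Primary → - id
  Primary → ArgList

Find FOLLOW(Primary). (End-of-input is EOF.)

In Item → Decl Primary - ): add FIRST(- )) = { - }.
In Term → Primary ArgList - Call: add FIRST(ArgList - Call) = { ), -, id }.
In Decl → - ) ) Primary: Primary is at the end, add FOLLOW(Decl) = { ), -, id }.
Union: FOLLOW(Primary) = { ), -, id }.

{ ), -, id }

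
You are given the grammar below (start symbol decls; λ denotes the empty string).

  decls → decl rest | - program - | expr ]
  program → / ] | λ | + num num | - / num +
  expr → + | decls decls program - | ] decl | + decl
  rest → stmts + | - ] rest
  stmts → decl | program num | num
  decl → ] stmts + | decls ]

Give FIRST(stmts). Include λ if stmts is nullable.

From stmts → decl: add FIRST(decl) = { +, -, ] }.
From stmts → program num: program nullable, take FIRST(program) ∪ {num} = { +, -, /, num }.
stmts → num contributes {num}.
Union: FIRST(stmts) = { +, -, /, ], num }.

{ +, -, /, ], num }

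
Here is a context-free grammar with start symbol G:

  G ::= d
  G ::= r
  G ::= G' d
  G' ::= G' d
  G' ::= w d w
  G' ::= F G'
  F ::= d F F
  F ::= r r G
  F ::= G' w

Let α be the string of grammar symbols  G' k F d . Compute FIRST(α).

{ d, r, w }

Add FIRST(G') = { d, r, w }; G' is not nullable, stop.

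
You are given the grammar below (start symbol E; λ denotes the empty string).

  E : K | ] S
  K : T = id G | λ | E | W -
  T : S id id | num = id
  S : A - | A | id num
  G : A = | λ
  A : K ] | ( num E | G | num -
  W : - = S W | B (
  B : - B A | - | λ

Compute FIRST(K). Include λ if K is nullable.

{ (, -, =, ], id, num, λ }

From K : T = id G: add FIRST(T) = { (, -, =, ], id, num }.
K : λ contributes λ.
From K : E: add FIRST(E) = { (, -, =, ], id, num, λ } (including λ since E is nullable).
From K : W -: add FIRST(W) = { (, - }.
Union: FIRST(K) = { (, -, =, ], id, num, λ }.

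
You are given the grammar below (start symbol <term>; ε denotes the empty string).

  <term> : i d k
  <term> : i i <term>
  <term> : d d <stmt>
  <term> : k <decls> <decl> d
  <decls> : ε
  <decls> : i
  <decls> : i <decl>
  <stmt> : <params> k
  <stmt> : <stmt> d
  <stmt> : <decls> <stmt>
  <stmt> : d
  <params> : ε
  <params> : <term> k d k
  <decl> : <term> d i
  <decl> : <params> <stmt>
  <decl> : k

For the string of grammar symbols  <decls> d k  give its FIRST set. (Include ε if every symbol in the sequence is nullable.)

Add FIRST(<decls>)\{ε} = { i }; <decls> is nullable, continue.
d is a terminal; add {d} and stop.

{ d, i }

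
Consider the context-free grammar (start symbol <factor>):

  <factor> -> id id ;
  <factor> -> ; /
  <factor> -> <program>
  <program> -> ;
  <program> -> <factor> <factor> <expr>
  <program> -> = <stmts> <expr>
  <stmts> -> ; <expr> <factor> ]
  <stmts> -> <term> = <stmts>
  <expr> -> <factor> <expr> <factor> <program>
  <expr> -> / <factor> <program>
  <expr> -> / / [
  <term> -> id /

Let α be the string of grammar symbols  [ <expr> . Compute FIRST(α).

{ [ }

[ is a terminal; add {[} and stop.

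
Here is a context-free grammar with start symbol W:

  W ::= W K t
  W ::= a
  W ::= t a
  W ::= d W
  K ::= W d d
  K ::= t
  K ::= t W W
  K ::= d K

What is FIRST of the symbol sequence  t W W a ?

t is a terminal; add {t} and stop.

{ t }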